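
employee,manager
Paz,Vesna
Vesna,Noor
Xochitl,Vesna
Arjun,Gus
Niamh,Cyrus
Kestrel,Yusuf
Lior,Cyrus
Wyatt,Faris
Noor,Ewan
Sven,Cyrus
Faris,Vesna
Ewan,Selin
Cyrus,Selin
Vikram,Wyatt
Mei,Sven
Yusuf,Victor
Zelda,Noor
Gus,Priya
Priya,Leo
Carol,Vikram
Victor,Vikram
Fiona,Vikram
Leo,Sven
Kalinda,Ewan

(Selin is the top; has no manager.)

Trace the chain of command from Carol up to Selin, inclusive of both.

Carol reports to Vikram. Vikram reports to Wyatt. Wyatt reports to Faris. Faris reports to Vesna. Vesna reports to Noor. Noor reports to Ewan. Ewan reports to Selin. Selin is at the top.

Carol -> Vikram -> Wyatt -> Faris -> Vesna -> Noor -> Ewan -> Selin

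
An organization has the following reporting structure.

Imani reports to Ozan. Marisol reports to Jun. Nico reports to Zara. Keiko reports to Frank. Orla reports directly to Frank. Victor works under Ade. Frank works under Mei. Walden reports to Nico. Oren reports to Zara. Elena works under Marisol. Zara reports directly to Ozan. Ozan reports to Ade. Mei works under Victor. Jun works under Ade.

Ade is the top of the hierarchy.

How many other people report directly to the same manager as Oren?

Oren reports to Zara. Zara's other direct reports are Nico — 1 peer.

1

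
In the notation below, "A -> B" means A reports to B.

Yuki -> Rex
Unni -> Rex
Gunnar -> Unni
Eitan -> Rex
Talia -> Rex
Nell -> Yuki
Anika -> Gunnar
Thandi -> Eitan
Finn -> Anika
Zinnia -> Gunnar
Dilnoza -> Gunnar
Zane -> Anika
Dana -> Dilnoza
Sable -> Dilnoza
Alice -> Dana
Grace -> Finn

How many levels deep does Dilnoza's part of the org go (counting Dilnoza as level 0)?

2

The longest chain under Dilnoza runs Dilnoza → Dana → Alice, which is 2 levels below Dilnoza.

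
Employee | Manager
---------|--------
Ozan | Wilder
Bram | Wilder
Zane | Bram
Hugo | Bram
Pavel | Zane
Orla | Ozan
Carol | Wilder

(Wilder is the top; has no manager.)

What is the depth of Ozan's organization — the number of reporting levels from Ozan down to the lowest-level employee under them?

The longest chain under Ozan runs Ozan → Orla, which is 1 level below Ozan.

1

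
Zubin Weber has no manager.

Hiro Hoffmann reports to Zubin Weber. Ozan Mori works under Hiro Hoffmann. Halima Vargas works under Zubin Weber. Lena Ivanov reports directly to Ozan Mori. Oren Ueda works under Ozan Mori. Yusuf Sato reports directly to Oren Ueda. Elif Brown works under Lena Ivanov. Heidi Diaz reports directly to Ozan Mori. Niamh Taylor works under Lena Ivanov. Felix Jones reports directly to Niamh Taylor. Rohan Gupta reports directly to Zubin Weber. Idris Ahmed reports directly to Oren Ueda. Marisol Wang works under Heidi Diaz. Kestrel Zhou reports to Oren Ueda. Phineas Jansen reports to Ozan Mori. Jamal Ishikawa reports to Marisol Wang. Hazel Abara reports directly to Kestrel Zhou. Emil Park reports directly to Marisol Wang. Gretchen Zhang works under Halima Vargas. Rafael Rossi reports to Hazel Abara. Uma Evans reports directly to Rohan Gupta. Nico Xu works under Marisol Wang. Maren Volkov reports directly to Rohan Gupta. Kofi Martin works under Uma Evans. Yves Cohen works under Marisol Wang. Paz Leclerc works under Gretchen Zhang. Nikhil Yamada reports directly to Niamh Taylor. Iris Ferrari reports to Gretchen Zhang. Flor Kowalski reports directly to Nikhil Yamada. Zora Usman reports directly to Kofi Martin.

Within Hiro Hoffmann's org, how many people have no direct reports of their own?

The people in Hiro Hoffmann's organization with no one reporting to them are Phineas Jansen, Yves Cohen, Nico Xu, Emil Park, Jamal Ishikawa, Rafael Rossi, Idris Ahmed, Yusuf Sato, Flor Kowalski, Felix Jones, Elif Brown. That is 11.

11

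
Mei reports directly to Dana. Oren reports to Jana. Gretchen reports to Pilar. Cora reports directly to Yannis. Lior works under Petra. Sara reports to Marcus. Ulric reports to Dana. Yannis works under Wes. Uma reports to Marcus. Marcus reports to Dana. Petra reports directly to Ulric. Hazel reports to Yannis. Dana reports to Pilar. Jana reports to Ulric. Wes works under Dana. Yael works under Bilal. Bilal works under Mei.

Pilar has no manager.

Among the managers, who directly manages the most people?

Direct-report counts: Pilar has 2; Dana has 4; Ulric has 2; Jana has 1; Petra has 1; Marcus has 2; Mei has 1; Bilal has 1; Wes has 1; Yannis has 2. The largest is 4, held by Dana.

Dana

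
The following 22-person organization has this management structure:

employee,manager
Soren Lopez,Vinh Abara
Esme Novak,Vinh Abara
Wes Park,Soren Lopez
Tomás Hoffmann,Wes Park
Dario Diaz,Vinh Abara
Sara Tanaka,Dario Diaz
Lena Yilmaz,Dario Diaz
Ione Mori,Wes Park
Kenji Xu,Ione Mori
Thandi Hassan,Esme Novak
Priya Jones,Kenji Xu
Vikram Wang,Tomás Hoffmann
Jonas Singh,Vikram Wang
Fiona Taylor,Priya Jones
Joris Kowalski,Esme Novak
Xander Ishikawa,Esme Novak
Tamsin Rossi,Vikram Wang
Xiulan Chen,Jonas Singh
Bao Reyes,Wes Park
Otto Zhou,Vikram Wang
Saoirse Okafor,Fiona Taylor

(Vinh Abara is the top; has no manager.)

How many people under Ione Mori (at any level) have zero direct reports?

1

The only person in Ione Mori's organization with no one reporting to them is Saoirse Okafor. That is 1.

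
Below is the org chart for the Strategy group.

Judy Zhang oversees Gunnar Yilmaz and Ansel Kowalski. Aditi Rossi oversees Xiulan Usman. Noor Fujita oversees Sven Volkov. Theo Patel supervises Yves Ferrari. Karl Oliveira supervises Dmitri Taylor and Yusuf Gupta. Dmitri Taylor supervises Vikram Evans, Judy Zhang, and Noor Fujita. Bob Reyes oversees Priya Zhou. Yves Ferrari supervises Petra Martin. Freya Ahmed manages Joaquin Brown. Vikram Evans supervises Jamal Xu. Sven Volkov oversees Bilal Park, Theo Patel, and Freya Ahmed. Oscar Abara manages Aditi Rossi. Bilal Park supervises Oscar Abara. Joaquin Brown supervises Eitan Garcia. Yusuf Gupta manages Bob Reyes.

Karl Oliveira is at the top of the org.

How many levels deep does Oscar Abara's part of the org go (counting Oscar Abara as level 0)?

The longest chain under Oscar Abara runs Oscar Abara → Aditi Rossi → Xiulan Usman, which is 2 levels below Oscar Abara.

2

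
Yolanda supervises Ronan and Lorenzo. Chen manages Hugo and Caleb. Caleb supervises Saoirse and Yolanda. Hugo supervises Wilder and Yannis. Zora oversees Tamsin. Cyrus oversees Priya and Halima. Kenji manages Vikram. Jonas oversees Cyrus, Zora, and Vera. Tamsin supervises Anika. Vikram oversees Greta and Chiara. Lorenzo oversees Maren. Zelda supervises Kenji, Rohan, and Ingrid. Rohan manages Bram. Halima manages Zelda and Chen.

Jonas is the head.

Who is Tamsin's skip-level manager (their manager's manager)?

Tamsin reports to Zora, and Zora reports to Jonas. So Tamsin's skip-level manager is Jonas.

Jonas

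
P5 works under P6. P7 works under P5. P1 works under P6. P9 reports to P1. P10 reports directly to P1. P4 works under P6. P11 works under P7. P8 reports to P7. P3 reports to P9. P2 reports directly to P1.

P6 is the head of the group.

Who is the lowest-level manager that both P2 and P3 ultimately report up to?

P2's chain of managers is P1, P6. P3's chain of managers is P9, P1, P6. The first manager that appears in both chains is P1.

P1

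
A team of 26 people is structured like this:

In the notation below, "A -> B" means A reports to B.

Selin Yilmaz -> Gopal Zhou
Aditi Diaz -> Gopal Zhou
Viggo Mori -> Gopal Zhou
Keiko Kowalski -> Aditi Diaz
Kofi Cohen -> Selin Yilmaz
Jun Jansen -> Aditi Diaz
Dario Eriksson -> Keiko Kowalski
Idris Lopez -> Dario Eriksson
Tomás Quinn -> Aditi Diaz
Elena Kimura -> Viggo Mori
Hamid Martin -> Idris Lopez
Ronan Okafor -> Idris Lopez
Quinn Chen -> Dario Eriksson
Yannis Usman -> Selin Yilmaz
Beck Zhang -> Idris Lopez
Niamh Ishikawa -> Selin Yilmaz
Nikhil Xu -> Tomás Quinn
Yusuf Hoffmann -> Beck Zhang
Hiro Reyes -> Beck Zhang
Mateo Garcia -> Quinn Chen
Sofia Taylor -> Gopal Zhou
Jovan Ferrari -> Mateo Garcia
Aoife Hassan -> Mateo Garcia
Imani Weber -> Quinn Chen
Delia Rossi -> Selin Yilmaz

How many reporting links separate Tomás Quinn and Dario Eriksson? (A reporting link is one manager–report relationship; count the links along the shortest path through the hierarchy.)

3

Tomás Quinn is 1 level below Aditi Diaz, and Dario Eriksson is 2 levels below Aditi Diaz (their lowest common manager). The shortest path runs up from Tomás Quinn to Aditi Diaz and back down to Dario Eriksson: 1 + 2 = 3 links.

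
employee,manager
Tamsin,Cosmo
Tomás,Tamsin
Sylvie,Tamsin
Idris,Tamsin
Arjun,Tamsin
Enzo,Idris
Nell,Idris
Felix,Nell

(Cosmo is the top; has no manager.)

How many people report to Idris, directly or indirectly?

3

Idris directly manages Enzo, Nell. Enzo has no reports. Under Nell: Felix (1). So Idris's organization is 2 direct reports plus everyone under them: 1 + 2 = 3.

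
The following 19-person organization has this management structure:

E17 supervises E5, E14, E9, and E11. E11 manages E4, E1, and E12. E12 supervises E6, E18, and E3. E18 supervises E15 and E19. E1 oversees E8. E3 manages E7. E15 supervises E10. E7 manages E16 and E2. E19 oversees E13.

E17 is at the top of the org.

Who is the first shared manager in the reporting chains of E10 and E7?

E10's chain of managers is E15, E18, E12, E11, E17. E7's chain of managers is E3, E12, E11, E17. The first manager that appears in both chains is E12.

E12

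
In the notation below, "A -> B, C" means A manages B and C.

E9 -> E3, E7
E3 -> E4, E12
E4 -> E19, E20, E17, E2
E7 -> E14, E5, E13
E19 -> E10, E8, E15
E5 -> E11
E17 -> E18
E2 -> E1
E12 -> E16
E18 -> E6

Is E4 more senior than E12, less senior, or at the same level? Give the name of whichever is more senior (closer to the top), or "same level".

Both E4 and E12 are 2 levels below E9.

same level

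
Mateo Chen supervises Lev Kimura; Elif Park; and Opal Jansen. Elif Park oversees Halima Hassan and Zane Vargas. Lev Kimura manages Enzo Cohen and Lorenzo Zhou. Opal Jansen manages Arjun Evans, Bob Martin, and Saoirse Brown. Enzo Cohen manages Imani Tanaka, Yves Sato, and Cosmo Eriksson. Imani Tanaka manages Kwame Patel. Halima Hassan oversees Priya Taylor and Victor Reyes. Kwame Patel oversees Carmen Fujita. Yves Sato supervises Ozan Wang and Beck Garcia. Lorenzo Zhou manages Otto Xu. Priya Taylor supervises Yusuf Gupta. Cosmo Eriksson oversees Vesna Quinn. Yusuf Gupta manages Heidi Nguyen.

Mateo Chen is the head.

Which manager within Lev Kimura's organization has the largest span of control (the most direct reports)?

Direct-report counts within Lev Kimura's organization: Lev Kimura has 2; Lorenzo Zhou has 1; Enzo Cohen has 3; Cosmo Eriksson has 1; Yves Sato has 2; Imani Tanaka has 1; Kwame Patel has 1. The largest is 3, held by Enzo Cohen.

Enzo Cohen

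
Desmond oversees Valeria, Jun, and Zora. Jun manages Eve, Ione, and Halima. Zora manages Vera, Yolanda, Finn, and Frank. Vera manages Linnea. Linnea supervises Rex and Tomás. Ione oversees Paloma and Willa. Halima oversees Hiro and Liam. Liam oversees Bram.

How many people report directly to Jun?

3

Jun directly manages Eve, Ione, Halima. That is 3 direct reports.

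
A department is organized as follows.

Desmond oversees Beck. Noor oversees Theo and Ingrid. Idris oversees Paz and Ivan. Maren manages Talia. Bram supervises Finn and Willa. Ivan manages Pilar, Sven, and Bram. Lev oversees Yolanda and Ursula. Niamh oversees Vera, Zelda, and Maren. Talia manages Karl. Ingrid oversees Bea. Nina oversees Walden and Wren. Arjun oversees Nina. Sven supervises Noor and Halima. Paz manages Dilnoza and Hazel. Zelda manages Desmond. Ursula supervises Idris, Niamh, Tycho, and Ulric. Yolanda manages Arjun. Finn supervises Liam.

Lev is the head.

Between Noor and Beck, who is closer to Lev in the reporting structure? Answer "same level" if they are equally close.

Both Noor and Beck are 5 levels below Lev.

same level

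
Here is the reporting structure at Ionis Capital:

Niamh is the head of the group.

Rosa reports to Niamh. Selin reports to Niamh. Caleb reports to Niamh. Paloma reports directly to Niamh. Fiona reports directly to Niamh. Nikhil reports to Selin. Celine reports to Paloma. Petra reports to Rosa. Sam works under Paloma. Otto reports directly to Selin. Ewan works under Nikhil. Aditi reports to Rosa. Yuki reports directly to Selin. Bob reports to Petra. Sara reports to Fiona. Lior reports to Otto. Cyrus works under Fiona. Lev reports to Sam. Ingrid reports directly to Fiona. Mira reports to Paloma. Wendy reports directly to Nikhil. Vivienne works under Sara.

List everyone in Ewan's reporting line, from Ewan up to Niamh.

Ewan -> Nikhil -> Selin -> Niamh

Ewan reports to Nikhil. Nikhil reports to Selin. Selin reports to Niamh. Niamh is at the top.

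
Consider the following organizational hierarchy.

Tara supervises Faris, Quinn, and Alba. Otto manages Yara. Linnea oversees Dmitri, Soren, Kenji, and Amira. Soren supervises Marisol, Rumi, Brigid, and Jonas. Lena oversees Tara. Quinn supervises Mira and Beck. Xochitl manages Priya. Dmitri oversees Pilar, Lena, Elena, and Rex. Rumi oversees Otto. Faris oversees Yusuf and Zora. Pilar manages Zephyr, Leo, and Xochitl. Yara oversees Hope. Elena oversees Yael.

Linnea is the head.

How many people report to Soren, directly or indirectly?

Soren directly manages Marisol, Rumi, Brigid, Jonas. Marisol has no reports. Under Rumi: Otto, Yara, Hope (3). Brigid has no reports. Jonas has no reports. So Soren's organization is 4 direct reports plus everyone under them: 1 + 4 + 1 + 1 = 7.

7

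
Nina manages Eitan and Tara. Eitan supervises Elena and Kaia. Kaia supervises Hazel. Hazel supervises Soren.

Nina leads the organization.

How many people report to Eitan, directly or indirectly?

Eitan directly manages Elena, Kaia. Elena has no reports. Under Kaia: Hazel, Soren (2). So Eitan's organization is 2 direct reports plus everyone under them: 1 + 3 = 4.

4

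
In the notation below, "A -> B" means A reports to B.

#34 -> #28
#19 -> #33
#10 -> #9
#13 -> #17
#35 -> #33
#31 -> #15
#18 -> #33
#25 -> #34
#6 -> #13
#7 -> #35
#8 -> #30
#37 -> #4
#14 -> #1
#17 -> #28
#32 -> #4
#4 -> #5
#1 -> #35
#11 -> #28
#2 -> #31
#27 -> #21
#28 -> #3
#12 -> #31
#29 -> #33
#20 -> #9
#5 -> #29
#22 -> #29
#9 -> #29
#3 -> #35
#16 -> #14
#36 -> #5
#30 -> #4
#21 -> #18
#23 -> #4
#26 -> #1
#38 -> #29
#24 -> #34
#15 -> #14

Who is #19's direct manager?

#33

#19 reports directly to #33.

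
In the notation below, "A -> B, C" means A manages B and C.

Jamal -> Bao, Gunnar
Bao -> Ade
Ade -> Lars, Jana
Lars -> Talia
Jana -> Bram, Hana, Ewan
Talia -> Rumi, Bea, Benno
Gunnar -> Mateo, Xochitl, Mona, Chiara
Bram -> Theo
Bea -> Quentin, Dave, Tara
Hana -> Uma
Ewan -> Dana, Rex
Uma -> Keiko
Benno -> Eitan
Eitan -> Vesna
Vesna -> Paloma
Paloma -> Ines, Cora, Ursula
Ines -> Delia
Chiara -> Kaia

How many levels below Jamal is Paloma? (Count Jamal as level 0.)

Chain from Paloma up to Jamal: Paloma → Vesna → Eitan → Benno → Talia → Lars → Ade → Bao → Jamal. That is 8 steps up, so Paloma is 8 levels below Jamal.

8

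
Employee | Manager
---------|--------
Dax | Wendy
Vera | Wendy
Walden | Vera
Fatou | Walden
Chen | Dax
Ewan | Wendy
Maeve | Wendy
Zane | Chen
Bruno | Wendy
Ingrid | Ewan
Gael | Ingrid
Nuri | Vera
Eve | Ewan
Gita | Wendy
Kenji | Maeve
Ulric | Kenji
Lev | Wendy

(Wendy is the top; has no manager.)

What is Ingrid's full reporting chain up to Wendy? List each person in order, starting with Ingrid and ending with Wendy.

Ingrid reports to Ewan. Ewan reports to Wendy. Wendy is at the top.

Ingrid -> Ewan -> Wendy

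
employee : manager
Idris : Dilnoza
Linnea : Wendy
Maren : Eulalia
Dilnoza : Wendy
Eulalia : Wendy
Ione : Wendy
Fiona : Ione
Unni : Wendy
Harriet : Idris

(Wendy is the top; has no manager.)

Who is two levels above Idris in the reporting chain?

Wendy

Idris reports to Dilnoza, and Dilnoza reports to Wendy. So Idris's skip-level manager is Wendy.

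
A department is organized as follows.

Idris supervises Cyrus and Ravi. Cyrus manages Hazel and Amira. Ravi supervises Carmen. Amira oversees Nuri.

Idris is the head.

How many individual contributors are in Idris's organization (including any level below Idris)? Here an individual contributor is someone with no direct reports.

The people in Idris's organization with no one reporting to them are Carmen, Nuri, Hazel. That is 3.

3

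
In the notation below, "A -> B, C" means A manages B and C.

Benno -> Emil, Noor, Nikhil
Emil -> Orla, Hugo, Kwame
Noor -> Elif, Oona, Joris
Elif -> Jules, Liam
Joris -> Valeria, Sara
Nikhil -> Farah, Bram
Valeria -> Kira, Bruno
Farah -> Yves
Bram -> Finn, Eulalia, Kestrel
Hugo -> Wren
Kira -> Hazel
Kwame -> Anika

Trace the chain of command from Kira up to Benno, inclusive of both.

Kira reports to Valeria. Valeria reports to Joris. Joris reports to Noor. Noor reports to Benno. Benno is at the top.

Kira -> Valeria -> Joris -> Noor -> Benno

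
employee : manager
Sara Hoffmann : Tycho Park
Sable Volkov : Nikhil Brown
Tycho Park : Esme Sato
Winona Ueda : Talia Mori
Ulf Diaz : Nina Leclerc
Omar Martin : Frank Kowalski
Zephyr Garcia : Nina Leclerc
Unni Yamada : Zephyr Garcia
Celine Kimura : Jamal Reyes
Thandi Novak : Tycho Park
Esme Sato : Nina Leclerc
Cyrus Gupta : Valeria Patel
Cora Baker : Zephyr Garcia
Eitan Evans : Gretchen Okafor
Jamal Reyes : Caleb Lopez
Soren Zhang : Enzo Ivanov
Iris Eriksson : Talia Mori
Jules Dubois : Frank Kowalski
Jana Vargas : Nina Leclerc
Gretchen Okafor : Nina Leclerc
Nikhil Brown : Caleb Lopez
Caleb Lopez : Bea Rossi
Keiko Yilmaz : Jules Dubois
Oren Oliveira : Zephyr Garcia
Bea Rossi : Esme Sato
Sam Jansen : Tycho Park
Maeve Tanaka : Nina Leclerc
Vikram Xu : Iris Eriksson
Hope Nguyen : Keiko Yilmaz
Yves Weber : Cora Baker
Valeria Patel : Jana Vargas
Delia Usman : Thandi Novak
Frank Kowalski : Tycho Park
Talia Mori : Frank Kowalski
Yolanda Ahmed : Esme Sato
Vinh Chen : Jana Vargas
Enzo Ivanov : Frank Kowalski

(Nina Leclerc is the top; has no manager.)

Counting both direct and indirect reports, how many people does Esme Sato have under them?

23

Esme Sato directly manages Tycho Park, Bea Rossi, Yolanda Ahmed. Under Tycho Park: Sara Hoffmann, Sam Jansen, Frank Kowalski, Enzo Ivanov, Soren Zhang, Jules Dubois, Keiko Yilmaz, Hope Nguyen, Omar Martin, Talia Mori, Winona Ueda, Iris Eriksson, Vikram Xu, Thandi Novak, Delia Usman (15). Under Bea Rossi: Caleb Lopez, Nikhil Brown, Sable Volkov, Jamal Reyes, Celine Kimura (5). Yolanda Ahmed has no reports. So Esme Sato's organization is 3 direct reports plus everyone under them: 16 + 6 + 1 = 23.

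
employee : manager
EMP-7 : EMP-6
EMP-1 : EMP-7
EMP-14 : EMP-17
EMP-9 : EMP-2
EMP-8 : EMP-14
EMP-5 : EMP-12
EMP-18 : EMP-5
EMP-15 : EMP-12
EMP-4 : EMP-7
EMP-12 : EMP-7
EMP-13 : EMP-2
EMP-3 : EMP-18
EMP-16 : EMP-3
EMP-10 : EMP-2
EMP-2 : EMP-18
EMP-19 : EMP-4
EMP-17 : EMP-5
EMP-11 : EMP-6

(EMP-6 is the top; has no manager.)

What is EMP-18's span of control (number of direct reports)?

EMP-18 directly manages EMP-2, EMP-3. That is 2 direct reports.

2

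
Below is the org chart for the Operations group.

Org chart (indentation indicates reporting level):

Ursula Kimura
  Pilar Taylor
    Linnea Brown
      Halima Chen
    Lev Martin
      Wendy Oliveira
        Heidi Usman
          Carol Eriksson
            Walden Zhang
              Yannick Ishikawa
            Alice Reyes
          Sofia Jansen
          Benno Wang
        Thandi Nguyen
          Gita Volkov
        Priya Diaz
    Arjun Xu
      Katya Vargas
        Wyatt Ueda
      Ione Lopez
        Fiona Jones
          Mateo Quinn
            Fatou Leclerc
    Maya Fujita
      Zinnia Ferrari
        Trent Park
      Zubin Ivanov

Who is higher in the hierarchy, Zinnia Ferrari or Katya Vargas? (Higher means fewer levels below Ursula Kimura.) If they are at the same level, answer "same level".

Both Zinnia Ferrari and Katya Vargas are 3 levels below Ursula Kimura.

same level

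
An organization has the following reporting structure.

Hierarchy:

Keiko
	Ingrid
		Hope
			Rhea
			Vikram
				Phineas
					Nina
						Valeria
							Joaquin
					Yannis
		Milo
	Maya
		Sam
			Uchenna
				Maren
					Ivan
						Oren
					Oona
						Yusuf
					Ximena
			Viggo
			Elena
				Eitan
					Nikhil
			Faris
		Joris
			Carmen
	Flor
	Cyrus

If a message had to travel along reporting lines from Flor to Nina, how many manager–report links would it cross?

Flor is 1 level below Keiko, and Nina is 5 levels below Keiko (their lowest common manager). The shortest path runs up from Flor to Keiko and back down to Nina: 1 + 5 = 6 links.

6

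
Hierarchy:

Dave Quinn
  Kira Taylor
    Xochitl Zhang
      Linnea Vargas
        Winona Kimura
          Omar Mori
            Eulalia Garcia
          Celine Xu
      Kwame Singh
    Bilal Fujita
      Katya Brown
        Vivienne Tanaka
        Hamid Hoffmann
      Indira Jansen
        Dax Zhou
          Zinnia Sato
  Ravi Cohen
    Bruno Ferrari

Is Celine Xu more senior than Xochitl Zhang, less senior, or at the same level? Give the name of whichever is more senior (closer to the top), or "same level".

Xochitl Zhang

Celine Xu is 5 levels below Dave Quinn; Xochitl Zhang is 2. Xochitl Zhang is higher.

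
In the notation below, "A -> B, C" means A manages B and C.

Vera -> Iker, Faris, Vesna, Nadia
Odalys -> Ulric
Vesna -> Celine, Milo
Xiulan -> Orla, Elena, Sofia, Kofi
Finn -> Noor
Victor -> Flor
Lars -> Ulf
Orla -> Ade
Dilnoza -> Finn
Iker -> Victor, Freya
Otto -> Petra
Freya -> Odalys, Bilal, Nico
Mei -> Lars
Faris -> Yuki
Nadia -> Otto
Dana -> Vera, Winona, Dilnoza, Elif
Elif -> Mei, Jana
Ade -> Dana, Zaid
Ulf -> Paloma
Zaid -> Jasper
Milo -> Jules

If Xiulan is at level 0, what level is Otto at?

Chain from Otto up to Xiulan: Otto → Nadia → Vera → Dana → Ade → Orla → Xiulan. That is 6 steps up, so Otto is 6 levels below Xiulan.

6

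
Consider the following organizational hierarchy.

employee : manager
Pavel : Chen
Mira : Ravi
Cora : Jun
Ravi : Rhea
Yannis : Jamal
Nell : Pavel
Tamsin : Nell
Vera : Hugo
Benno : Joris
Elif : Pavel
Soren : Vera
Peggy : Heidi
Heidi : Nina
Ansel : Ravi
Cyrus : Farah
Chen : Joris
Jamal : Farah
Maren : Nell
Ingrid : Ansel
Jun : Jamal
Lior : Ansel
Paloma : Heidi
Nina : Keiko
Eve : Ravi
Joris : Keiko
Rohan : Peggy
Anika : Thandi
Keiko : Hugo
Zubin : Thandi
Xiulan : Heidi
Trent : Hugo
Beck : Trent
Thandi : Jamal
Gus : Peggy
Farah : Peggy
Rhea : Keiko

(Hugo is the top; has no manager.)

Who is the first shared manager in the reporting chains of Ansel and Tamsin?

Ansel's chain of managers is Ravi, Rhea, Keiko, Hugo. Tamsin's chain of managers is Nell, Pavel, Chen, Joris, Keiko, Hugo. The first manager that appears in both chains is Keiko.

Keiko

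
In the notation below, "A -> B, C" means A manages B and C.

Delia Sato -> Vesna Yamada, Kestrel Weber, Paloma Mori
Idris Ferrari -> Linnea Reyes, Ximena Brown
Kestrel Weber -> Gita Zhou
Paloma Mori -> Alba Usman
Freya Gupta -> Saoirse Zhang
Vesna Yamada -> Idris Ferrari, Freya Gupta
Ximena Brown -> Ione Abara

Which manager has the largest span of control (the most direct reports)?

Direct-report counts: Delia Sato has 3; Paloma Mori has 1; Kestrel Weber has 1; Vesna Yamada has 2; Freya Gupta has 1; Idris Ferrari has 2; Ximena Brown has 1. The largest is 3, held by Delia Sato.

Delia Sato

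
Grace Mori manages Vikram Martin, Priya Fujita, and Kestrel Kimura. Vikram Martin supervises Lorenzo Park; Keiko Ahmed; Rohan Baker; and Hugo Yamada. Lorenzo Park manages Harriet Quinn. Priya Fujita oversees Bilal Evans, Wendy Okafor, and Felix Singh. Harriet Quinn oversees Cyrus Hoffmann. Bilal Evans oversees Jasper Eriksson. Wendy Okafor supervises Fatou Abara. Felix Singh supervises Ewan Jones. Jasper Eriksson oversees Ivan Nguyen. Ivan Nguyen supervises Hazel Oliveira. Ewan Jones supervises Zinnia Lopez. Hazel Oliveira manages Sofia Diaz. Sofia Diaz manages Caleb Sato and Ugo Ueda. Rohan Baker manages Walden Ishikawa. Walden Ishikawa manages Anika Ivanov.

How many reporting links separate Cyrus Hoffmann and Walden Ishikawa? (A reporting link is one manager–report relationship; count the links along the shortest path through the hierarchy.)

Cyrus Hoffmann is 3 levels below Vikram Martin, and Walden Ishikawa is 2 levels below Vikram Martin (their lowest common manager). The shortest path runs up from Cyrus Hoffmann to Vikram Martin and back down to Walden Ishikawa: 3 + 2 = 5 links.

5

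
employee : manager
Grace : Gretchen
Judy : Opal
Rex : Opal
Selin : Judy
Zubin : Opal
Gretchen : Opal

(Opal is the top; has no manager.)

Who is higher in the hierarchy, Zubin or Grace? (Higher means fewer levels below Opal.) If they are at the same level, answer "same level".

Zubin is 1 level below Opal; Grace is 2. Zubin is higher.

Zubin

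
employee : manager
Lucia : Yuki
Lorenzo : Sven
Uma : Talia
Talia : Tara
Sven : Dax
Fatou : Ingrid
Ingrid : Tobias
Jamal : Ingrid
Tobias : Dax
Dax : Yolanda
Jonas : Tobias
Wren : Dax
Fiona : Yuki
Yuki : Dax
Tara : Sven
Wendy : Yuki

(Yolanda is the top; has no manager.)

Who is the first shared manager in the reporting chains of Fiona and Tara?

Fiona's chain of managers is Yuki, Dax, Yolanda. Tara's chain of managers is Sven, Dax, Yolanda. The first manager that appears in both chains is Dax.

Dax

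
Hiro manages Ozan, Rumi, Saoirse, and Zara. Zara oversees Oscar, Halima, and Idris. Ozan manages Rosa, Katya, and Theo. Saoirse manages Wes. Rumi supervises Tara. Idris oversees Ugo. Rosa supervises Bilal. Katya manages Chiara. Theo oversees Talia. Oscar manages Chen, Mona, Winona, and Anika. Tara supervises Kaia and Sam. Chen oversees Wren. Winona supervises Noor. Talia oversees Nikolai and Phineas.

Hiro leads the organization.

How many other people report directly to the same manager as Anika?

Anika reports to Oscar. Oscar's other direct reports are Chen, Mona, Winona — 3 peers.

3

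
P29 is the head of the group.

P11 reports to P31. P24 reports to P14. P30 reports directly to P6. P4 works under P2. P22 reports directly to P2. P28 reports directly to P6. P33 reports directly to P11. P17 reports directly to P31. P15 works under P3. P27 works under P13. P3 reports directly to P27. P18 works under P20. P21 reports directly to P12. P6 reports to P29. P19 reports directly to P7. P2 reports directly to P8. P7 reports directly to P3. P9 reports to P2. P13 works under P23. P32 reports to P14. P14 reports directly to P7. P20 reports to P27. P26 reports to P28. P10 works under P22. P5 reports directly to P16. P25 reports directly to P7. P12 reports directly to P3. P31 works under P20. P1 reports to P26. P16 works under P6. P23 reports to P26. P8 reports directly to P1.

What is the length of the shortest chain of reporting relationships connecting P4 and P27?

P4 is 4 levels below P26, and P27 is 3 levels below P26 (their lowest common manager). The shortest path runs up from P4 to P26 and back down to P27: 4 + 3 = 7 links.

7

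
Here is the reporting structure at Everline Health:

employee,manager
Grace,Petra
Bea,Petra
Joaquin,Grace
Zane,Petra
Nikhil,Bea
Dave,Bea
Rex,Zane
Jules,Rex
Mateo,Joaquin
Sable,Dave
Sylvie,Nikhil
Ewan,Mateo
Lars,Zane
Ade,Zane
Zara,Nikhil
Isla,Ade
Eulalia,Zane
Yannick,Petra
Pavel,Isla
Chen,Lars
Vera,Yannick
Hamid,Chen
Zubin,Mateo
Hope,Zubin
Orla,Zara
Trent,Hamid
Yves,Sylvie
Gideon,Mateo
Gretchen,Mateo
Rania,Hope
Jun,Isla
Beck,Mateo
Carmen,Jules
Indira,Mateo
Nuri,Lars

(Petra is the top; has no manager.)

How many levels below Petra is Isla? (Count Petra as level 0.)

Chain from Isla up to Petra: Isla → Ade → Zane → Petra. That is 3 steps up, so Isla is 3 levels below Petra.

3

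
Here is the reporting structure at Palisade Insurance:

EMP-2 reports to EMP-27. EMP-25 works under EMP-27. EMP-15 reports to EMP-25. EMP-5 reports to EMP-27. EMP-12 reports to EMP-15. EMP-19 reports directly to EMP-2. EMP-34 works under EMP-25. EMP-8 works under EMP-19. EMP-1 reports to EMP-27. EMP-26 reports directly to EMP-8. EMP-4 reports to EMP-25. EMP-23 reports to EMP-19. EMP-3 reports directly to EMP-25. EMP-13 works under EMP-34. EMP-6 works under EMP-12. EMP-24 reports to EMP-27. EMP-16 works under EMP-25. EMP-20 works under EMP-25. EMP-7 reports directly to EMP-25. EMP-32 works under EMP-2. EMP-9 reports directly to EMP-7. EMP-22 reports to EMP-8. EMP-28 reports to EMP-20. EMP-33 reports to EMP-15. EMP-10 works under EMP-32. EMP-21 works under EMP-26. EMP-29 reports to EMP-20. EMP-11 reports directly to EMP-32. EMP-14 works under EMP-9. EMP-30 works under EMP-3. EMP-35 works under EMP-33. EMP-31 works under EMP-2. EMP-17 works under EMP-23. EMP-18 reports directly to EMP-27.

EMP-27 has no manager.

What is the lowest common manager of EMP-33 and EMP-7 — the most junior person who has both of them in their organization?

EMP-33's chain of managers is EMP-15, EMP-25, EMP-27. EMP-7's chain of managers is EMP-25, EMP-27. The first manager that appears in both chains is EMP-25.

EMP-25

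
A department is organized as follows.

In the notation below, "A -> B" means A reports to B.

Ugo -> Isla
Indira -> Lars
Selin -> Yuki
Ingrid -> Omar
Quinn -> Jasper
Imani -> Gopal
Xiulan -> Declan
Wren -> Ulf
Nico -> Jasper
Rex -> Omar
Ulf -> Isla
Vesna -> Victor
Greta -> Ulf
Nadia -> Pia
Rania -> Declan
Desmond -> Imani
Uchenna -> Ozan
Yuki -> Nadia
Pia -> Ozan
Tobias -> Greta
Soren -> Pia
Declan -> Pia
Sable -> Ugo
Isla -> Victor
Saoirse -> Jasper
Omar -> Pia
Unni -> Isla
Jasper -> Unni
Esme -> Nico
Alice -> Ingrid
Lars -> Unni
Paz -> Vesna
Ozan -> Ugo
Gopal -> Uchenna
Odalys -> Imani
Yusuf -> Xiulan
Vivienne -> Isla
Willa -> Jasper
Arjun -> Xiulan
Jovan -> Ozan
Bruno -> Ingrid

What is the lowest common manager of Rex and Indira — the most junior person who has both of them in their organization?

Rex's chain of managers is Omar, Pia, Ozan, Ugo, Isla, Victor. Indira's chain of managers is Lars, Unni, Isla, Victor. The first manager that appears in both chains is Isla.

Isla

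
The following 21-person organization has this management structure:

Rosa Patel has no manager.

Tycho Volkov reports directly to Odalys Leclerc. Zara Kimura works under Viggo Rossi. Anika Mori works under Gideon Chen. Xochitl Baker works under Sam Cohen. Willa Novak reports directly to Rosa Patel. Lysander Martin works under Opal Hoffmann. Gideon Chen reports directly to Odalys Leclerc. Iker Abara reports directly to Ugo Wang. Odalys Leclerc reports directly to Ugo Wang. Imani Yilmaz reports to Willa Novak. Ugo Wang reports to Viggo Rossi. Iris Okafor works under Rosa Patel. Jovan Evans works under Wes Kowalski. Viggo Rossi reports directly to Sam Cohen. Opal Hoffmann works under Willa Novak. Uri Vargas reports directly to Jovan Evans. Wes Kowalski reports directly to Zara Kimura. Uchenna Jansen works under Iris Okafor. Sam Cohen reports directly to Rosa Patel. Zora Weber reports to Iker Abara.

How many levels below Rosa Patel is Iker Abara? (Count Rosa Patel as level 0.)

Chain from Iker Abara up to Rosa Patel: Iker Abara → Ugo Wang → Viggo Rossi → Sam Cohen → Rosa Patel. That is 4 steps up, so Iker Abara is 4 levels below Rosa Patel.

4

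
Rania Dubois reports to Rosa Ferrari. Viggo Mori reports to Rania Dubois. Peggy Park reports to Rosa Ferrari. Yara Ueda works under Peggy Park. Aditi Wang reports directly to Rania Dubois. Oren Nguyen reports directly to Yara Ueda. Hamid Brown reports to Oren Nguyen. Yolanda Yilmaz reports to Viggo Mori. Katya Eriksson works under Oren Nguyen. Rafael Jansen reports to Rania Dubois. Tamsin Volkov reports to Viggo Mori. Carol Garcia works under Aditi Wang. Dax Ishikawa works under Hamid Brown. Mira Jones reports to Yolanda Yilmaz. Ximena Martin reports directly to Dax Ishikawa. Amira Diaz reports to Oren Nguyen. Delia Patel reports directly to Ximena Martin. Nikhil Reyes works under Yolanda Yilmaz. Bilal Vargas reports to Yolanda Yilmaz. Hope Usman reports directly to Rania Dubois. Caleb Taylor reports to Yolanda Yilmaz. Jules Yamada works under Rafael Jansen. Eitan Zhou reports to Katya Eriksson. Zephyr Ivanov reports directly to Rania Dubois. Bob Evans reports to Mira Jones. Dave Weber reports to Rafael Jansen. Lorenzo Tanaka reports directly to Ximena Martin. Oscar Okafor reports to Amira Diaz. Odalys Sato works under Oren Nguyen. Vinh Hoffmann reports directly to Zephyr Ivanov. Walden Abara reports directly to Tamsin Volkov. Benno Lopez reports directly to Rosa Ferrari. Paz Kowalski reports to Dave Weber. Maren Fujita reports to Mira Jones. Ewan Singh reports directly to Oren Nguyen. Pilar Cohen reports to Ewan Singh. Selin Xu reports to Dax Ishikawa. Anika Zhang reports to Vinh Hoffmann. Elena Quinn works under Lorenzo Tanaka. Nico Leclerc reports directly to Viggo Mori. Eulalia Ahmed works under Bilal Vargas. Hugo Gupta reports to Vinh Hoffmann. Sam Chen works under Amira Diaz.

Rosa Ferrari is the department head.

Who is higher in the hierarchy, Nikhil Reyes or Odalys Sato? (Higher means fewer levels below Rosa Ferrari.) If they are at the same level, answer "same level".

same level

Both Nikhil Reyes and Odalys Sato are 4 levels below Rosa Ferrari.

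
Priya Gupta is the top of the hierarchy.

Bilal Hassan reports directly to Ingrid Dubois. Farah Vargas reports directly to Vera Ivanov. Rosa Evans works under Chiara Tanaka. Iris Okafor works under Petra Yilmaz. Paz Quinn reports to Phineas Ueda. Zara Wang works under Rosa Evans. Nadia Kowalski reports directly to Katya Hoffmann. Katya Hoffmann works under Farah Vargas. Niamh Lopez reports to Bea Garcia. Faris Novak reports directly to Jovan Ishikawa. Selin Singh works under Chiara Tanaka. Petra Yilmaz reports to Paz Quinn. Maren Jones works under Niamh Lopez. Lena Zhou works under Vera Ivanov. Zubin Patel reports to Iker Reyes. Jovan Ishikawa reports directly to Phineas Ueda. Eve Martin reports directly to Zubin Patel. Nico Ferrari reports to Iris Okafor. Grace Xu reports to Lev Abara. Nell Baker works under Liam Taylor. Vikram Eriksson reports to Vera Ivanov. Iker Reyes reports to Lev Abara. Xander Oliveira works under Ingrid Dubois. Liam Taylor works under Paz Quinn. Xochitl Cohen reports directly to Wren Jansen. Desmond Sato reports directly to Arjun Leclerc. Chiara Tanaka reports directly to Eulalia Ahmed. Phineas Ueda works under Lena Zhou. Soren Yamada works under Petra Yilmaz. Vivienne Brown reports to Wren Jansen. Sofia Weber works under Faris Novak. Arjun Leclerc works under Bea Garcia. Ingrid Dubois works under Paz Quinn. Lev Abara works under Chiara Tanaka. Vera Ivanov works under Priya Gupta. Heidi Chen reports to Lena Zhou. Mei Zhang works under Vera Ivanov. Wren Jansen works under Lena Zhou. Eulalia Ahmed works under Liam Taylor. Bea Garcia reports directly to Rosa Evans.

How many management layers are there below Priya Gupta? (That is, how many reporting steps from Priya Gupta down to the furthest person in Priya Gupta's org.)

11

The longest chain under Priya Gupta runs Priya Gupta → Vera Ivanov → Lena Zhou → Phineas Ueda → Paz Quinn → Liam Taylor → Eulalia Ahmed → Chiara Tanaka → Rosa Evans → Bea Garcia → Niamh Lopez → Maren Jones, which is 11 levels below Priya Gupta.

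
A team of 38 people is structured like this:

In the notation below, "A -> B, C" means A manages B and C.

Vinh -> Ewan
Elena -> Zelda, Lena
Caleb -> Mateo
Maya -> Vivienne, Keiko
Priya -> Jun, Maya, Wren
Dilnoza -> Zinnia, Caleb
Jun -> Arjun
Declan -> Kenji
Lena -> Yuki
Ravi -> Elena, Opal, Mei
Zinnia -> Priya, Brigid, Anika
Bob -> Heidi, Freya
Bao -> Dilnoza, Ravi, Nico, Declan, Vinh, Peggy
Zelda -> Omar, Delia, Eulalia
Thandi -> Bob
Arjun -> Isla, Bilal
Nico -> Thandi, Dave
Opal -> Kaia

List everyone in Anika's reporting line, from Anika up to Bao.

Anika reports to Zinnia. Zinnia reports to Dilnoza. Dilnoza reports to Bao. Bao is at the top.

Anika -> Zinnia -> Dilnoza -> Bao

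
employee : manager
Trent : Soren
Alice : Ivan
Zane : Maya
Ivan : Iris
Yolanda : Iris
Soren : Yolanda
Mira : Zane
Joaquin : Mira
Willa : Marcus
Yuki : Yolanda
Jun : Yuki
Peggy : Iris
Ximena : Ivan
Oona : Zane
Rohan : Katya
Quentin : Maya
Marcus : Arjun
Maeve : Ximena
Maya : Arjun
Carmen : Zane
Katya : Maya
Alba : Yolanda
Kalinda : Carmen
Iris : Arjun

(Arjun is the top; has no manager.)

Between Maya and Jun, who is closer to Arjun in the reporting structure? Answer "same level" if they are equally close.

Maya is 1 level below Arjun; Jun is 4. Maya is higher.

Maya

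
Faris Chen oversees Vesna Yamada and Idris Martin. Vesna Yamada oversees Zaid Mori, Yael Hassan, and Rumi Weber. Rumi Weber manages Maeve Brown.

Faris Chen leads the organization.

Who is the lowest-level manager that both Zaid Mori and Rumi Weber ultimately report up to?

Zaid Mori's chain of managers is Vesna Yamada, Faris Chen. Rumi Weber's chain of managers is Vesna Yamada, Faris Chen. The first manager that appears in both chains is Vesna Yamada.

Vesna Yamada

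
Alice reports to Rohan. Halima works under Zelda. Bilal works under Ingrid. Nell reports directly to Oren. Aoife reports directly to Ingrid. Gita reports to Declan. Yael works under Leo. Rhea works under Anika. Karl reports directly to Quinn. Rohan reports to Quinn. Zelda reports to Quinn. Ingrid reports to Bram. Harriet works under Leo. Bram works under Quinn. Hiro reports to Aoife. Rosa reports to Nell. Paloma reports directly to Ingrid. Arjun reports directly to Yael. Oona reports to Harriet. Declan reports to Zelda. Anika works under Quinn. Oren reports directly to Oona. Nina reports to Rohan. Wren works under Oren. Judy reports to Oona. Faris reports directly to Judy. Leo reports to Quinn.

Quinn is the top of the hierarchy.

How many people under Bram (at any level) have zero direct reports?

The people in Bram's organization with no one reporting to them are Bilal, Hiro, Paloma. That is 3.

3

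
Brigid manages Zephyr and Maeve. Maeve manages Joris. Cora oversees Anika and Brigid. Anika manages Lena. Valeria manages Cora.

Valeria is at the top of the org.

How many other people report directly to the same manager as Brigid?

1

Brigid reports to Cora. Cora's other direct reports are Anika — 1 peer.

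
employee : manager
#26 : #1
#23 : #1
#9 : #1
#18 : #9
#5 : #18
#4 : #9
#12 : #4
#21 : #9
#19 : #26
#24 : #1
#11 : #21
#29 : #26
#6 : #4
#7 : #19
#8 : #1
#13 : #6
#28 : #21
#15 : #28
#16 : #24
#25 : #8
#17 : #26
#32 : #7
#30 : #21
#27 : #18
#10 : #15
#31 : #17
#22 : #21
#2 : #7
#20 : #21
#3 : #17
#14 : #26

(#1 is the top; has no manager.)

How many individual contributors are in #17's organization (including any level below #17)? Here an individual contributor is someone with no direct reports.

The people in #17's organization with no one reporting to them are #3, #31. That is 2.

2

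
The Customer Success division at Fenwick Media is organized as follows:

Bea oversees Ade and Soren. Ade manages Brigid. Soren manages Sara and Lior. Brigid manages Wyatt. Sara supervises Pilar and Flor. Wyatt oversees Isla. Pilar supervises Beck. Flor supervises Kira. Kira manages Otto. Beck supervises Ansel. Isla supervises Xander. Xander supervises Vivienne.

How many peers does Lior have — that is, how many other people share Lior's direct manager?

1

Lior reports to Soren. Soren's other direct reports are Sara — 1 peer.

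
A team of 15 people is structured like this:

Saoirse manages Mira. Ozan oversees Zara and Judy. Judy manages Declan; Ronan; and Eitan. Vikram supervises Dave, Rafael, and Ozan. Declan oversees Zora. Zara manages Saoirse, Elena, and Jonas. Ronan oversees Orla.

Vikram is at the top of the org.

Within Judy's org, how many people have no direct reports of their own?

3

The people in Judy's organization with no one reporting to them are Zora, Eitan, Orla. That is 3.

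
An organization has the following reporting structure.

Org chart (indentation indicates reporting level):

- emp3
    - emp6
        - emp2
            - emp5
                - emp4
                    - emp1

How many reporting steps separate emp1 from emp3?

5

Chain from emp1 up to emp3: emp1 → emp4 → emp5 → emp2 → emp6 → emp3. That is 5 steps up, so emp1 is 5 levels below emp3.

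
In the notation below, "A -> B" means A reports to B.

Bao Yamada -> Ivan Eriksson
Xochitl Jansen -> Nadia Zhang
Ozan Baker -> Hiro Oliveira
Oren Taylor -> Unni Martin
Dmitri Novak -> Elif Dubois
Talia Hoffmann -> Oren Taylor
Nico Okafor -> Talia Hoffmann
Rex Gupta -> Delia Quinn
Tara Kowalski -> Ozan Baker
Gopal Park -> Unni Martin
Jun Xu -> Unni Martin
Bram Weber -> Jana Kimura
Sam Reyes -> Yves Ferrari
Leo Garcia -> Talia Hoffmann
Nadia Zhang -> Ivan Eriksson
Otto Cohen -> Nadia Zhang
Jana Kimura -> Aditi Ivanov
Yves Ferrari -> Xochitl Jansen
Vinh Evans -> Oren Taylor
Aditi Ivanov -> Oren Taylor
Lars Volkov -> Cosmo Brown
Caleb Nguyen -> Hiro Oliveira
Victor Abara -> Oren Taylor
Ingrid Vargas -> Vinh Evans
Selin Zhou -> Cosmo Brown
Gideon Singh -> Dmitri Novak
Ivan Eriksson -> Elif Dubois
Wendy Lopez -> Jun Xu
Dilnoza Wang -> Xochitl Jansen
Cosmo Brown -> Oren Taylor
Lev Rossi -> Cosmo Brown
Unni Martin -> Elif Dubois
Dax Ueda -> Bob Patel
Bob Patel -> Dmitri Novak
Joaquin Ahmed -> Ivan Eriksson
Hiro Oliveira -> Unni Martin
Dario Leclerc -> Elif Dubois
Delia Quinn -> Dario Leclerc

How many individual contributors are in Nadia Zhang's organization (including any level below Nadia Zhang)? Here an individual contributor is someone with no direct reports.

The people in Nadia Zhang's organization with no one reporting to them are Otto Cohen, Dilnoza Wang, Sam Reyes. That is 3.

3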